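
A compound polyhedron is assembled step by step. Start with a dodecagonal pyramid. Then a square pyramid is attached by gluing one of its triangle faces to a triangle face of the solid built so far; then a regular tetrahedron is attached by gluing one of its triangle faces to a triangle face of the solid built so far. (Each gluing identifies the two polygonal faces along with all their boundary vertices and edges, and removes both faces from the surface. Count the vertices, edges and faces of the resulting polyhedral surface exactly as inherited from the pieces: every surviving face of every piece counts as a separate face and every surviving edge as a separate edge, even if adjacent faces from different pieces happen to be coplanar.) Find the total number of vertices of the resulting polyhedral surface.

16

A dodecagonal pyramid: V=13, E=24, F=13.
Attach a square pyramid (V=5, E=8, F=5) along a 3-gon: merge 3 vertices and 3 edges, delete both glued faces → V=15, E=29, F=16.
Attach a regular tetrahedron (V=4, E=6, F=4) along a 3-gon: merge 3 vertices and 3 edges, delete both glued faces → V=16, E=32, F=18.
Check: V − E + F = 16 − 32 + 18 = 2.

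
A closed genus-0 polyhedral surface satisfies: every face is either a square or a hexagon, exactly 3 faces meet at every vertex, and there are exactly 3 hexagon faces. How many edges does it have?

21

Let x be the number of squares; then F = 3 + x.
Edge–face incidences: 2E = 6·3 + 4·x = 18 + 4x.
Every vertex has degree 3, so 3V = 2E.
Euler: V − E + F = 2 ⇒ (2E)/3 − E + (3 + x) = 2.
Multiply by 6: 2·(2E) − 3·(2E) + 6·(3 + x) = 12, i.e. 18 + 6x − (18 + 4x) = 12.
Collecting terms: 2x = 12, so x = 6.
Then 2E = 18 + 4·6 = 42, so E = 21, V = 2E/3 = 14, F = 3 + 6 = 9.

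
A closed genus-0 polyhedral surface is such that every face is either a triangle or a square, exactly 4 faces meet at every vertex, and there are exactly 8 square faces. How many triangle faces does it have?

Let x be the number of triangles; then F = 8 + x.
Edge–face incidences: 2E = 4·8 + 3·x = 32 + 3x.
Every vertex has degree 4, so 4V = 2E.
Euler: V − E + F = 2 ⇒ (2E)/4 − E + (8 + x) = 2.
Multiply by 8: 2·(2E) − 4·(2E) + 8·(8 + x) = 16, i.e. 64 + 8x − 2·(32 + 3x) = 16.
Collecting terms: 2x = 16, so x = 8.
Then 2E = 32 + 3·8 = 56, so E = 28, V = 2E/4 = 14, F = 8 + 8 = 16.

8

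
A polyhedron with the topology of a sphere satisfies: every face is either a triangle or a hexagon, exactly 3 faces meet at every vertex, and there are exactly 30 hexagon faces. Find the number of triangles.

Let x be the number of triangles; then F = 30 + x.
Edge–face incidences: 2E = 6·30 + 3·x = 180 + 3x.
Every vertex has degree 3, so 3V = 2E.
Euler: V − E + F = 2 ⇒ (2E)/3 − E + (30 + x) = 2.
Multiply by 6: 2·(2E) − 3·(2E) + 6·(30 + x) = 12, i.e. 180 + 6x − (180 + 3x) = 12.
Collecting terms: 3x = 12, so x = 4.
Then 2E = 180 + 3·4 = 192, so E = 96, V = 2E/3 = 64, F = 30 + 4 = 34.

4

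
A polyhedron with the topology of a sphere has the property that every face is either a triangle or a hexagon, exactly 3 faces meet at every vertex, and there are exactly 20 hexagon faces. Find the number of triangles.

Let x be the number of triangles; then F = 20 + x.
Edge–face incidences: 2E = 6·20 + 3·x = 120 + 3x.
Every vertex has degree 3, so 3V = 2E.
Euler: V − E + F = 2 ⇒ (2E)/3 − E + (20 + x) = 2.
Multiply by 6: 2·(2E) − 3·(2E) + 6·(20 + x) = 12, i.e. 120 + 6x − (120 + 3x) = 12.
Collecting terms: 3x = 12, so x = 4.
Then 2E = 120 + 3·4 = 132, so E = 66, V = 2E/3 = 44, F = 20 + 4 = 24.

4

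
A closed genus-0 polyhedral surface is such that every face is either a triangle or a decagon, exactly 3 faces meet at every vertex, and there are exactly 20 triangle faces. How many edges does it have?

Let x be the number of decagons; then F = 20 + x.
Edge–face incidences: 2E = 3·20 + 10·x = 60 + 10x.
Every vertex has degree 3, so 3V = 2E.
Euler: V − E + F = 2 ⇒ (2E)/3 − E + (20 + x) = 2.
Multiply by 6: 2·(2E) − 3·(2E) + 6·(20 + x) = 12, i.e. 120 + 6x − (60 + 10x) = 12.
Collecting terms: −4x + 60 = 12, so −4x = −48, so x = 12.
Then 2E = 60 + 10·12 = 180, so E = 90, V = 2E/3 = 60, F = 20 + 12 = 32.

90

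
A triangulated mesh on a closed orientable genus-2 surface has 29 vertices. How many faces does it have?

62

χ = 2 − 2·2 = -2, and every face is a triangle so 3F = 2E.
V − E + F = -2 with E = 3F/2 gives 29 − (3/2 − 1)·F = -2, so F = 62 and E = 93.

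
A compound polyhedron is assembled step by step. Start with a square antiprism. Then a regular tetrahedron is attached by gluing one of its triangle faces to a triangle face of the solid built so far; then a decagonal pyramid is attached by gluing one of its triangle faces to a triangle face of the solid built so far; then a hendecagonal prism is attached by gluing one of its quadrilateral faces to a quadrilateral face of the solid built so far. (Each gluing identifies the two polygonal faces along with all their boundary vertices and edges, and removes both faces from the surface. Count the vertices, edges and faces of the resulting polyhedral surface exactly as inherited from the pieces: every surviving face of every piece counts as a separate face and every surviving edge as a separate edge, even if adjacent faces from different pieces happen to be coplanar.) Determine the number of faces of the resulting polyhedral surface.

32

A square antiprism: V=8, E=16, F=10.
Attach a regular tetrahedron (V=4, E=6, F=4) along a 3-gon: merge 3 vertices and 3 edges, delete both glued faces → V=9, E=19, F=12.
Attach a decagonal pyramid (V=11, E=20, F=11) along a 3-gon: merge 3 vertices and 3 edges, delete both glued faces → V=17, E=36, F=21.
Attach a hendecagonal prism (V=22, E=33, F=13) along a 4-gon: merge 4 vertices and 4 edges, delete both glued faces → V=35, E=65, F=32.
Check: V − E + F = 35 − 65 + 32 = 2.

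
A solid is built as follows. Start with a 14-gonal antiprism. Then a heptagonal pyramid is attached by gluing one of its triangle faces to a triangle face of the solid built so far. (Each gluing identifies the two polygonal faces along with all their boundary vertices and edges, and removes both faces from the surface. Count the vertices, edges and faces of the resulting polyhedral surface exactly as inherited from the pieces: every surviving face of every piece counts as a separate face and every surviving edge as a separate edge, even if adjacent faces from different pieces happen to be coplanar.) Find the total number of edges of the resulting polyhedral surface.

A 14-gonal antiprism: V=28, E=56, F=30.
Attach a heptagonal pyramid (V=8, E=14, F=8) along a 3-gon: merge 3 vertices and 3 edges, delete both glued faces → V=33, E=67, F=36.
Check: V − E + F = 33 − 67 + 36 = 2.

67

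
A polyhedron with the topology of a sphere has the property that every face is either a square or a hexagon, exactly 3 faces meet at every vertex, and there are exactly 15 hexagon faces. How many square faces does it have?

6

Let x be the number of squares; then F = 15 + x.
Edge–face incidences: 2E = 6·15 + 4·x = 90 + 4x.
Every vertex has degree 3, so 3V = 2E.
Euler: V − E + F = 2 ⇒ (2E)/3 − E + (15 + x) = 2.
Multiply by 6: 2·(2E) − 3·(2E) + 6·(15 + x) = 12, i.e. 90 + 6x − (90 + 4x) = 12.
Collecting terms: 2x = 12, so x = 6.
Then 2E = 90 + 4·6 = 114, so E = 57, V = 2E/3 = 38, F = 15 + 6 = 21.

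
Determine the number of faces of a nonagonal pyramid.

10

A pyramid on an n-gon base has one n-gon and n triangles: V = 9 + 1 = 10, E = 2·9 = 18, F = 9 + 1 = 10.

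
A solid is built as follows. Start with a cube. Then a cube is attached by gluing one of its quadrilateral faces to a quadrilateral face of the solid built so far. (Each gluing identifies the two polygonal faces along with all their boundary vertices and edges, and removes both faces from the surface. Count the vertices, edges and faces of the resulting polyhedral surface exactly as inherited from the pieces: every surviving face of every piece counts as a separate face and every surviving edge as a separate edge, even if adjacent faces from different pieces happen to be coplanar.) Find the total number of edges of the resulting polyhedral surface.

20

A cube: V=8, E=12, F=6.
Attach a cube (V=8, E=12, F=6) along a 4-gon: merge 4 vertices and 4 edges, delete both glued faces → V=12, E=20, F=10.
Check: V − E + F = 12 − 20 + 10 = 2.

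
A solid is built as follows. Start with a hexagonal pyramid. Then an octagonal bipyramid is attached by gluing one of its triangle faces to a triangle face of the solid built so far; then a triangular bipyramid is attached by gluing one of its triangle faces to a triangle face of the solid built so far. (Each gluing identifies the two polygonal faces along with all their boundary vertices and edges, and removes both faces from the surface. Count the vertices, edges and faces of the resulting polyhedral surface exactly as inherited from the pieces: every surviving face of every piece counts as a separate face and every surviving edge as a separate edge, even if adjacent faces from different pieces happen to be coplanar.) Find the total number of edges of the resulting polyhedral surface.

39

A hexagonal pyramid: V=7, E=12, F=7.
Attach an octagonal bipyramid (V=10, E=24, F=16) along a 3-gon: merge 3 vertices and 3 edges, delete both glued faces → V=14, E=33, F=21.
Attach a triangular bipyramid (V=5, E=9, F=6) along a 3-gon: merge 3 vertices and 3 edges, delete both glued faces → V=16, E=39, F=25.
Check: V − E + F = 16 − 39 + 25 = 2.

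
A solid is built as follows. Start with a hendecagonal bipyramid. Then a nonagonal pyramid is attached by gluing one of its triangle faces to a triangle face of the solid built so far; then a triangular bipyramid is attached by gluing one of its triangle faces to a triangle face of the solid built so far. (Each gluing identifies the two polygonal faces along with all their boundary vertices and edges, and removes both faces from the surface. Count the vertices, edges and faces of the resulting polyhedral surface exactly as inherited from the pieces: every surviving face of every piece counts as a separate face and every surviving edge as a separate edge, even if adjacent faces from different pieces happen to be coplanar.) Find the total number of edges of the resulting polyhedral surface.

A hendecagonal bipyramid: V=13, E=33, F=22.
Attach a nonagonal pyramid (V=10, E=18, F=10) along a 3-gon: merge 3 vertices and 3 edges, delete both glued faces → V=20, E=48, F=30.
Attach a triangular bipyramid (V=5, E=9, F=6) along a 3-gon: merge 3 vertices and 3 edges, delete both glued faces → V=22, E=54, F=34.
Check: V − E + F = 22 − 54 + 34 = 2.

54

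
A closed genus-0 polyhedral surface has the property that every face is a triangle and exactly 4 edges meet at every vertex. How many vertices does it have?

Each face has 3 edges and each edge borders two faces, so 2E = 3F.
Each vertex has degree 4, so 4V = 2E and hence V = 3F/4.
Euler: V − E + F = 2 ⇒ (3F/4) − (3F/2) + F = 2.
Multiply by 8: (6 − 12 + 8)F = 16, i.e. 2F = 16.
So F = 8, E = 3·8/2 = 12, V = 3·8/4 = 6.

6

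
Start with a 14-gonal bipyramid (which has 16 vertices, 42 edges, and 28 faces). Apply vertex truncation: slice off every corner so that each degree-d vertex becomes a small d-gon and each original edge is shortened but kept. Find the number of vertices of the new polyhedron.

Truncation replaces each original edge-end by a new vertex, so V′ = 2E = 84.
Each original edge survives, and each old vertex of degree d contributes d new edges; summing degrees gives Σd = 2E, so E′ = E + 2E = 3E = 126.
Each original face survives and each original vertex becomes one new face: F′ = F + V = 44.

84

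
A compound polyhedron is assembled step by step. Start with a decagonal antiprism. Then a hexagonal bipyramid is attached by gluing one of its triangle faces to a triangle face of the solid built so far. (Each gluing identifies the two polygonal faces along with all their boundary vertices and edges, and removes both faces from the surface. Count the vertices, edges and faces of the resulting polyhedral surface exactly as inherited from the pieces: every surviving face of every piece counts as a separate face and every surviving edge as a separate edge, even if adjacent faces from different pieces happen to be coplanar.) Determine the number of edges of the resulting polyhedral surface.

55

A decagonal antiprism: V=20, E=40, F=22.
Attach a hexagonal bipyramid (V=8, E=18, F=12) along a 3-gon: merge 3 vertices and 3 edges, delete both glued faces → V=25, E=55, F=32.
Check: V − E + F = 25 − 55 + 32 = 2.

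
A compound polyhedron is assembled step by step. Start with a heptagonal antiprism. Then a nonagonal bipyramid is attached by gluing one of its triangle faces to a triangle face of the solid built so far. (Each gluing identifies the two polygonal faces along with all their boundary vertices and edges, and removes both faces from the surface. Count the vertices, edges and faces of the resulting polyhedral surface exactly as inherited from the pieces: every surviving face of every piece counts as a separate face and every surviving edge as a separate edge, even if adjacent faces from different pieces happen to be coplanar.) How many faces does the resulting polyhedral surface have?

32

A heptagonal antiprism: V=14, E=28, F=16.
Attach a nonagonal bipyramid (V=11, E=27, F=18) along a 3-gon: merge 3 vertices and 3 edges, delete both glued faces → V=22, E=52, F=32.
Check: V − E + F = 22 − 52 + 32 = 2.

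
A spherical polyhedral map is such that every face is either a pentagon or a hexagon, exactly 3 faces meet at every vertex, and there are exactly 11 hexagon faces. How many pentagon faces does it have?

Let x be the number of pentagons; then F = 11 + x.
Edge–face incidences: 2E = 6·11 + 5·x = 66 + 5x.
Every vertex has degree 3, so 3V = 2E.
Euler: V − E + F = 2 ⇒ (2E)/3 − E + (11 + x) = 2.
Multiply by 6: 2·(2E) − 3·(2E) + 6·(11 + x) = 12, i.e. 66 + 6x − (66 + 5x) = 12.
Collecting terms: x = 12.
Then 2E = 66 + 5·12 = 126, so E = 63, V = 2E/3 = 42, F = 11 + 12 = 23.

12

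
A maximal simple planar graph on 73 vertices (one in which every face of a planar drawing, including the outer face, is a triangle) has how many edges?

In a plane triangulation 3F = 2E and V − E + F = 2, so E = 3V − 6 = 3·73 − 6 = 213.

213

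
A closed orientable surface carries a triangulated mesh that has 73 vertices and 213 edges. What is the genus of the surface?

Every face is a triangle and each edge borders two faces, so 3F = 2·213, giving F = 142.
χ = V − E + F = 73 − 213 + 142 = 2.
For a closed orientable surface χ = 2 − 2g, so g = (2 − (2))/2 = 0.

0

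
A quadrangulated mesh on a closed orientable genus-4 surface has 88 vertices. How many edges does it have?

188

χ = 2 − 2·4 = -6, and every face is a square so 4F = 2E.
V − E + F = -6 with E = 4F/2 gives 88 − (4/2 − 1)·F = -6, so F = 94 and E = 188.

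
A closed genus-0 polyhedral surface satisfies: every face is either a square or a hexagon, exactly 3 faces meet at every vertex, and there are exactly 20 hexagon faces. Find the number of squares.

6

Let x be the number of squares; then F = 20 + x.
Edge–face incidences: 2E = 6·20 + 4·x = 120 + 4x.
Every vertex has degree 3, so 3V = 2E.
Euler: V − E + F = 2 ⇒ (2E)/3 − E + (20 + x) = 2.
Multiply by 6: 2·(2E) − 3·(2E) + 6·(20 + x) = 12, i.e. 120 + 6x − (120 + 4x) = 12.
Collecting terms: 2x = 12, so x = 6.
Then 2E = 120 + 4·6 = 144, so E = 72, V = 2E/3 = 48, F = 20 + 6 = 26.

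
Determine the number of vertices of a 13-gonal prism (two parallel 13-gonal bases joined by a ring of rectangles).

26

A prism on an n-gon has two n-gon bases and n rectangular sides: V = 2·13 = 26, E = 3·13 = 39, F = 13 + 2 = 15.
Check: V − E + F = 26 − 39 + 15 = 2.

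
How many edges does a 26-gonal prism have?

78

A prism on an n-gon has two n-gon bases and n rectangular sides: V = 2·26 = 52, E = 3·26 = 78, F = 26 + 2 = 28.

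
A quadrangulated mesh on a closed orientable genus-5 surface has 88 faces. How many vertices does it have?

80

χ = 2 − 2·5 = -8, and every face is a square so 4F = 2E.
E = 4·88/2 = 176. Then V = -8 + E − F = -8 + 176 − 88 = 80.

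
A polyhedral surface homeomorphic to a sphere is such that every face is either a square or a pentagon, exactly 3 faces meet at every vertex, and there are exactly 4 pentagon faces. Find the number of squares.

Let x be the number of squares; then F = 4 + x.
Edge–face incidences: 2E = 5·4 + 4·x = 20 + 4x.
Every vertex has degree 3, so 3V = 2E.
Euler: V − E + F = 2 ⇒ (2E)/3 − E + (4 + x) = 2.
Multiply by 6: 2·(2E) − 3·(2E) + 6·(4 + x) = 12, i.e. 24 + 6x − (20 + 4x) = 12.
Collecting terms: 2x + 4 = 12, so 2x = 8, so x = 4.
Then 2E = 20 + 4·4 = 36, so E = 18, V = 2E/3 = 12, F = 4 + 4 = 8.

4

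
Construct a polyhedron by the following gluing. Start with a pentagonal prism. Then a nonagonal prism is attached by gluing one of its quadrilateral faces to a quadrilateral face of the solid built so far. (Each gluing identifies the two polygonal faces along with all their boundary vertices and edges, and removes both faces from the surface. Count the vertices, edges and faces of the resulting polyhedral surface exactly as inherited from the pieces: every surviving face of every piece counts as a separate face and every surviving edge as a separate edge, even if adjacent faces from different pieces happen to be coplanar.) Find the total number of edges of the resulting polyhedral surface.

A pentagonal prism: V=10, E=15, F=7.
Attach a nonagonal prism (V=18, E=27, F=11) along a 4-gon: merge 4 vertices and 4 edges, delete both glued faces → V=24, E=38, F=16.
Check: V − E + F = 24 − 38 + 16 = 2.

38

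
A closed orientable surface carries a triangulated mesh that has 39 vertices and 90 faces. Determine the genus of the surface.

4

Every face is a triangle, so 2E = 3·90 = 270, giving E = 135.
χ = V − E + F = 39 − 135 + 90 = -6.
For a closed orientable surface χ = 2 − 2g, so g = (2 − (-6))/2 = 4.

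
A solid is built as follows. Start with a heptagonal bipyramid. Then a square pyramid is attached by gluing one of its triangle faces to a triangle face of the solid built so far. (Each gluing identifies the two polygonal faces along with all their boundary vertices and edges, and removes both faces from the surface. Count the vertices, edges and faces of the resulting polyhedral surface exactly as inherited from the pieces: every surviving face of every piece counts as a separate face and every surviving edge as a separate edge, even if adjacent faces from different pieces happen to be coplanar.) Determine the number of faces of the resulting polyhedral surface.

17

A heptagonal bipyramid: V=9, E=21, F=14.
Attach a square pyramid (V=5, E=8, F=5) along a 3-gon: merge 3 vertices and 3 edges, delete both glued faces → V=11, E=26, F=17.
Check: V − E + F = 11 − 26 + 17 = 2.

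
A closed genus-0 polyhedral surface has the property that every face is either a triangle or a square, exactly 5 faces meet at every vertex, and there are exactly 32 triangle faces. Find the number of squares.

Let x be the number of squares; then F = 32 + x.
Edge–face incidences: 2E = 3·32 + 4·x = 96 + 4x.
Every vertex has degree 5, so 5V = 2E.
Euler: V − E + F = 2 ⇒ (2E)/5 − E + (32 + x) = 2.
Multiply by 10: 2·(2E) − 5·(2E) + 10·(32 + x) = 20, i.e. 320 + 10x − 3·(96 + 4x) = 20.
Collecting terms: −2x + 32 = 20, so −2x = −12, so x = 6.
Then 2E = 96 + 4·6 = 120, so E = 60, V = 2E/5 = 24, F = 32 + 6 = 38.

6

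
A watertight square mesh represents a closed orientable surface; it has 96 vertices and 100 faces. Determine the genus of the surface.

Every face is a square, so 2E = 4·100 = 400, giving E = 200.
χ = V − E + F = 96 − 200 + 100 = -4.
For a closed orientable surface χ = 2 − 2g, so g = (2 − (-4))/2 = 3.

3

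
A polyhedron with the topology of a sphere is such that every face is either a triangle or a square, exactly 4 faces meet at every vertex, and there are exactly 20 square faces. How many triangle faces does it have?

8

Let x be the number of triangles; then F = 20 + x.
Edge–face incidences: 2E = 4·20 + 3·x = 80 + 3x.
Every vertex has degree 4, so 4V = 2E.
Euler: V − E + F = 2 ⇒ (2E)/4 − E + (20 + x) = 2.
Multiply by 8: 2·(2E) − 4·(2E) + 8·(20 + x) = 16, i.e. 160 + 8x − 2·(80 + 3x) = 16.
Collecting terms: 2x = 16, so x = 8.
Then 2E = 80 + 3·8 = 104, so E = 52, V = 2E/4 = 26, F = 20 + 8 = 28.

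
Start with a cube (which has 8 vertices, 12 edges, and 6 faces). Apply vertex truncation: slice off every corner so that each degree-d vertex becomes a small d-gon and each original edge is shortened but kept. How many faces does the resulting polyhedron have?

14

Truncation replaces each original edge-end by a new vertex, so V′ = 2E = 24.
Each original edge survives, and each old vertex of degree d contributes d new edges; summing degrees gives Σd = 2E, so E′ = E + 2E = 3E = 36.
Each original face survives and each original vertex becomes one new face: F′ = F + V = 14.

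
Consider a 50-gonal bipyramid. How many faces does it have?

100

A bipyramid over an n-gon has 2n triangular faces and n + 2 vertices: V = 50 + 2 = 52, E = 3·50 = 150, F = 2·50 = 100.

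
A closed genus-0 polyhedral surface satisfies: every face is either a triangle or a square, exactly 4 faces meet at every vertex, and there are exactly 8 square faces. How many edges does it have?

Let x be the number of triangles; then F = 8 + x.
Edge–face incidences: 2E = 4·8 + 3·x = 32 + 3x.
Every vertex has degree 4, so 4V = 2E.
Euler: V − E + F = 2 ⇒ (2E)/4 − E + (8 + x) = 2.
Multiply by 8: 2·(2E) − 4·(2E) + 8·(8 + x) = 16, i.e. 64 + 8x − 2·(32 + 3x) = 16.
Collecting terms: 2x = 16, so x = 8.
Then 2E = 32 + 3·8 = 56, so E = 28, V = 2E/4 = 14, F = 8 + 8 = 16.

28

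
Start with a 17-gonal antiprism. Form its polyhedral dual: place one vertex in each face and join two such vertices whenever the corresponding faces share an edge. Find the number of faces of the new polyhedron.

34

The base solid has V = 34, E = 68, F = 36.
The dual swaps V and F and preserves E: V′ = F = 36, E′ = E = 68, F′ = V = 34.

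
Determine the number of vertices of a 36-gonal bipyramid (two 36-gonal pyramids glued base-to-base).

A bipyramid over an n-gon has 2n triangular faces and n + 2 vertices: V = 36 + 2 = 38, E = 3·36 = 108, F = 2·36 = 72.

38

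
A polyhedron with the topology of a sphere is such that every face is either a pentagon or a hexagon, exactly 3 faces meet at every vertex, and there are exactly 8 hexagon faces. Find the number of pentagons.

Let x be the number of pentagons; then F = 8 + x.
Edge–face incidences: 2E = 6·8 + 5·x = 48 + 5x.
Every vertex has degree 3, so 3V = 2E.
Euler: V − E + F = 2 ⇒ (2E)/3 − E + (8 + x) = 2.
Multiply by 6: 2·(2E) − 3·(2E) + 6·(8 + x) = 12, i.e. 48 + 6x − (48 + 5x) = 12.
Collecting terms: x = 12.
Then 2E = 48 + 5·12 = 108, so E = 54, V = 2E/3 = 36, F = 8 + 12 = 20.

12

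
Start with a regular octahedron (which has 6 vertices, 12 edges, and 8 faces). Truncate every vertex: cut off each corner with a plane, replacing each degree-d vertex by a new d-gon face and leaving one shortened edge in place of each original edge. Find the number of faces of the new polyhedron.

14

Truncation replaces each original edge-end by a new vertex, so V′ = 2E = 24.
Each original edge survives, and each old vertex of degree d contributes d new edges; summing degrees gives Σd = 2E, so E′ = E + 2E = 3E = 36.
Each original face survives and each original vertex becomes one new face: F′ = F + V = 14.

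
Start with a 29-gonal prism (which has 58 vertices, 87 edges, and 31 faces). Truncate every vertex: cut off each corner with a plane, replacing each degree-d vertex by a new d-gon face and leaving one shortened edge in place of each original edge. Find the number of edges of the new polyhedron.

Truncation replaces each original edge-end by a new vertex, so V′ = 2E = 174.
Each original edge survives, and each old vertex of degree d contributes d new edges; summing degrees gives Σd = 2E, so E′ = E + 2E = 3E = 261.
Each original face survives and each original vertex becomes one new face: F′ = F + V = 89.

261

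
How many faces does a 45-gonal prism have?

A prism on an n-gon has two n-gon bases and n rectangular sides: V = 2·45 = 90, E = 3·45 = 135, F = 45 + 2 = 47.

47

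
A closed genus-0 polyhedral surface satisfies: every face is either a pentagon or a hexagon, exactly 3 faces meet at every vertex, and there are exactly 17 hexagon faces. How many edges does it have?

81

Let x be the number of pentagons; then F = 17 + x.
Edge–face incidences: 2E = 6·17 + 5·x = 102 + 5x.
Every vertex has degree 3, so 3V = 2E.
Euler: V − E + F = 2 ⇒ (2E)/3 − E + (17 + x) = 2.
Multiply by 6: 2·(2E) − 3·(2E) + 6·(17 + x) = 12, i.e. 102 + 6x − (102 + 5x) = 12.
Collecting terms: x = 12.
Then 2E = 102 + 5·12 = 162, so E = 81, V = 2E/3 = 54, F = 17 + 12 = 29.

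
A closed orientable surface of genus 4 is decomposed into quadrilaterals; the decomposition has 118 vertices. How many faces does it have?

124

χ = 2 − 2·4 = -6, and every face is a square so 4F = 2E.
V − E + F = -6 with E = 4F/2 gives 118 − (4/2 − 1)·F = -6, so F = 124 and E = 248.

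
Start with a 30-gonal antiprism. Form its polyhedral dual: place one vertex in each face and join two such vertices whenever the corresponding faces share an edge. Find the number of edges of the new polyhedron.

120

The base solid has V = 60, E = 120, F = 62.
The dual swaps V and F and preserves E: V′ = F = 62, E′ = E = 120, F′ = V = 60.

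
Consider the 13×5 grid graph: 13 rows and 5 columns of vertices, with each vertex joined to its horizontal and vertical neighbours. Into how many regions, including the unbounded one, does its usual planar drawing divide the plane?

49

The grid has V = 13·5 = 65 vertices and E = 13·4 + 5·12 = 112 edges.
F = 2 − V + E = 2 − 65 + 112 = 49.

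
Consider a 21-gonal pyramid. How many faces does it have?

22

A pyramid on an n-gon base has one n-gon and n triangles: V = 21 + 1 = 22, E = 2·21 = 42, F = 21 + 1 = 22.
Check: V − E + F = 22 − 42 + 22 = 2.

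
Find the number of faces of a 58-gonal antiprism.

An antiprism on an n-gon has two n-gon caps and 2n triangles: V = 2·58 = 116, E = 4·58 = 232, F = 2·58 + 2 = 118.

118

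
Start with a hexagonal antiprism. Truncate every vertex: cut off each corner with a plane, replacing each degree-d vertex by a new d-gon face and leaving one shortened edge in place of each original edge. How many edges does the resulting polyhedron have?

72

The base solid has V = 12, E = 24, F = 14.
Truncation replaces each original edge-end by a new vertex, so V′ = 2E = 48.
Each original edge survives, and each old vertex of degree d contributes d new edges; summing degrees gives Σd = 2E, so E′ = E + 2E = 3E = 72.
Each original face survives and each original vertex becomes one new face: F′ = F + V = 26.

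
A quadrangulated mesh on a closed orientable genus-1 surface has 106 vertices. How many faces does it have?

χ = 2 − 2·1 = 0, and every face is a square so 4F = 2E.
V − E + F = 0 with E = 4F/2 gives 106 − (4/2 − 1)·F = 0, so F = 106 and E = 212.

106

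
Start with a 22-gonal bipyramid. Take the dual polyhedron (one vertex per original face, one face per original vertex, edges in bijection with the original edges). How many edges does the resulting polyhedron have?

The base solid has V = 24, E = 66, F = 44.
The dual swaps V and F and preserves E: V′ = F = 44, E′ = E = 66, F′ = V = 24.

66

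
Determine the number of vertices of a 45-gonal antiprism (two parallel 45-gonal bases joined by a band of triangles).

90

An antiprism on an n-gon has two n-gon caps and 2n triangles: V = 2·45 = 90, E = 4·45 = 180, F = 2·45 + 2 = 92.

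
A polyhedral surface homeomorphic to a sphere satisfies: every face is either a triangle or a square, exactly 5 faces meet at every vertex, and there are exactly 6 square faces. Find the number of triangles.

32

Let x be the number of triangles; then F = 6 + x.
Edge–face incidences: 2E = 4·6 + 3·x = 24 + 3x.
Every vertex has degree 5, so 5V = 2E.
Euler: V − E + F = 2 ⇒ (2E)/5 − E + (6 + x) = 2.
Multiply by 10: 2·(2E) − 5·(2E) + 10·(6 + x) = 20, i.e. 60 + 10x − 3·(24 + 3x) = 20.
Collecting terms: x − 12 = 20, so x = 32.
Then 2E = 24 + 3·32 = 120, so E = 60, V = 2E/5 = 24, F = 6 + 32 = 38.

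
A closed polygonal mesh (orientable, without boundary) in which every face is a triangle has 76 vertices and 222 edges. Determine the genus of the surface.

0

Every face is a triangle and each edge borders two faces, so 3F = 2·222, giving F = 148.
χ = V − E + F = 76 − 222 + 148 = 2.
For a closed orientable surface χ = 2 − 2g, so g = (2 − (2))/2 = 0.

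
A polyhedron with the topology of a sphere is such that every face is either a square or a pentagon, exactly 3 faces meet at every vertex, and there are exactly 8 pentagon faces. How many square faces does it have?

2

Let x be the number of squares; then F = 8 + x.
Edge–face incidences: 2E = 5·8 + 4·x = 40 + 4x.
Every vertex has degree 3, so 3V = 2E.
Euler: V − E + F = 2 ⇒ (2E)/3 − E + (8 + x) = 2.
Multiply by 6: 2·(2E) − 3·(2E) + 6·(8 + x) = 12, i.e. 48 + 6x − (40 + 4x) = 12.
Collecting terms: 2x + 8 = 12, so 2x = 4, so x = 2.
Then 2E = 40 + 4·2 = 48, so E = 24, V = 2E/3 = 16, F = 8 + 2 = 10.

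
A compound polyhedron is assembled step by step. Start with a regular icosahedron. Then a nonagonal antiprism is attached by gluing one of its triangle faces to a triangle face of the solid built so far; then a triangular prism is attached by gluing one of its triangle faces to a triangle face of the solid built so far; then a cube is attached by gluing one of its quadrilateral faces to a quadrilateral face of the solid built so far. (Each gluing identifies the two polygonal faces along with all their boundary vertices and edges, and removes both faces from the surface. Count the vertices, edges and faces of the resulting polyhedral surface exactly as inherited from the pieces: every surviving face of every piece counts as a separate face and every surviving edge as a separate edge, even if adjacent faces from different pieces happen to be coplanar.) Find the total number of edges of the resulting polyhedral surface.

A regular icosahedron: V=12, E=30, F=20.
Attach a nonagonal antiprism (V=18, E=36, F=20) along a 3-gon: merge 3 vertices and 3 edges, delete both glued faces → V=27, E=63, F=38.
Attach a triangular prism (V=6, E=9, F=5) along a 3-gon: merge 3 vertices and 3 edges, delete both glued faces → V=30, E=69, F=41.
Attach a cube (V=8, E=12, F=6) along a 4-gon: merge 4 vertices and 4 edges, delete both glued faces → V=34, E=77, F=45.
Check: V − E + F = 34 − 77 + 45 = 2.

77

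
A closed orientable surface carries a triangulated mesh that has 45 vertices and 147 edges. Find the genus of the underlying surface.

3

Every face is a triangle and each edge borders two faces, so 3F = 2·147, giving F = 98.
χ = V − E + F = 45 − 147 + 98 = -4.
For a closed orientable surface χ = 2 − 2g, so g = (2 − (-4))/2 = 3.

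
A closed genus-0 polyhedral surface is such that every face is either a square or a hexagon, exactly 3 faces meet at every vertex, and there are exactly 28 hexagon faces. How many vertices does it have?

Let x be the number of squares; then F = 28 + x.
Edge–face incidences: 2E = 6·28 + 4·x = 168 + 4x.
Every vertex has degree 3, so 3V = 2E.
Euler: V − E + F = 2 ⇒ (2E)/3 − E + (28 + x) = 2.
Multiply by 6: 2·(2E) − 3·(2E) + 6·(28 + x) = 12, i.e. 168 + 6x − (168 + 4x) = 12.
Collecting terms: 2x = 12, so x = 6.
Then 2E = 168 + 4·6 = 192, so E = 96, V = 2E/3 = 64, F = 28 + 6 = 34.

64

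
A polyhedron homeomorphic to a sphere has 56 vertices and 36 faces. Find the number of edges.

90

Here V − E + F = 2.
E = V + F − (2) = 56 + 36 − (2) = 90.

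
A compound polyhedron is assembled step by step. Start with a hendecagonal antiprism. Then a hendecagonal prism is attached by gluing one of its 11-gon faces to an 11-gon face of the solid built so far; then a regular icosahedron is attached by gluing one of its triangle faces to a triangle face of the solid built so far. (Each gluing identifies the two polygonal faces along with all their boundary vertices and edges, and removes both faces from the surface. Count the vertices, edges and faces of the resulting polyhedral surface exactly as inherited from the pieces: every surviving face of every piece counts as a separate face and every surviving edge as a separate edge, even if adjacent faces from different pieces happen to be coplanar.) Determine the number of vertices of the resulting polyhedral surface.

42

A hendecagonal antiprism: V=22, E=44, F=24.
Attach a hendecagonal prism (V=22, E=33, F=13) along an 11-gon: merge 11 vertices and 11 edges, delete both glued faces → V=33, E=66, F=35.
Attach a regular icosahedron (V=12, E=30, F=20) along a 3-gon: merge 3 vertices and 3 edges, delete both glued faces → V=42, E=93, F=53.
Check: V − E + F = 42 − 93 + 53 = 2.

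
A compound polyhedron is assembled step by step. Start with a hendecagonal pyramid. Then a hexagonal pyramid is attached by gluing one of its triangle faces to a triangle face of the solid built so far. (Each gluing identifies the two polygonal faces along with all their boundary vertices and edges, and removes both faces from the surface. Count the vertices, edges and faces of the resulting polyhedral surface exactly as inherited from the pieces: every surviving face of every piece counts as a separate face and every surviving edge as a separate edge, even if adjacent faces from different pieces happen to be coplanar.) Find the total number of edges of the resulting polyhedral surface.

31

A hendecagonal pyramid: V=12, E=22, F=12.
Attach a hexagonal pyramid (V=7, E=12, F=7) along a 3-gon: merge 3 vertices and 3 edges, delete both glued faces → V=16, E=31, F=17.
Check: V − E + F = 16 − 31 + 17 = 2.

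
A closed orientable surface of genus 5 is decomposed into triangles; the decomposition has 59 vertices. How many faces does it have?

134

χ = 2 − 2·5 = -8, and every face is a triangle so 3F = 2E.
V − E + F = -8 with E = 3F/2 gives 59 − (3/2 − 1)·F = -8, so F = 134 and E = 201.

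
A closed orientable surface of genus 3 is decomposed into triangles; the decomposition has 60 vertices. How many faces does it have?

128

χ = 2 − 2·3 = -4, and every face is a triangle so 3F = 2E.
V − E + F = -4 with E = 3F/2 gives 60 − (3/2 − 1)·F = -4, so F = 128 and E = 192.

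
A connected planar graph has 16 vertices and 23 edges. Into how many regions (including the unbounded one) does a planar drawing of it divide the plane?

9

Euler's formula for a connected plane graph: V − E + F = 2, so F = 2 − 16 + 23 = 9.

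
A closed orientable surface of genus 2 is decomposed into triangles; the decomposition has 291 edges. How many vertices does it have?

95

χ = 2 − 2·2 = -2, and every face is a triangle so 3F = 2E.
F = 2E/3 = 194. Then V = -2 + E − F = -2 + 291 − 194 = 95.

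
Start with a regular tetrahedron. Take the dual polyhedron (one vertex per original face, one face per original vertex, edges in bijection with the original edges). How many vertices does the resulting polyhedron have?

4

The base solid has V = 4, E = 6, F = 4.
The dual swaps V and F and preserves E: V′ = F = 4, E′ = E = 6, F′ = V = 4.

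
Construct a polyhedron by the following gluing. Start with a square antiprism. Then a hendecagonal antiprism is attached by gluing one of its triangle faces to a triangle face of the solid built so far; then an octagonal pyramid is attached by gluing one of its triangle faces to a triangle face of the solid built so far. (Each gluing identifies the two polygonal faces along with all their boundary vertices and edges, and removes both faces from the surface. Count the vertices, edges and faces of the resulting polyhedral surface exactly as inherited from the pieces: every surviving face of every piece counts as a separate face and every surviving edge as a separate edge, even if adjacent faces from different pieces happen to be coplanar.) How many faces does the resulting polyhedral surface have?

A square antiprism: V=8, E=16, F=10.
Attach a hendecagonal antiprism (V=22, E=44, F=24) along a 3-gon: merge 3 vertices and 3 edges, delete both glued faces → V=27, E=57, F=32.
Attach an octagonal pyramid (V=9, E=16, F=9) along a 3-gon: merge 3 vertices and 3 edges, delete both glued faces → V=33, E=70, F=39.
Check: V − E + F = 33 − 70 + 39 = 2.

39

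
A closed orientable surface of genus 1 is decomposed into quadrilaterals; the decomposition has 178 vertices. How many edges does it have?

356

χ = 2 − 2·1 = 0, and every face is a square so 4F = 2E.
V − E + F = 0 with E = 4F/2 gives 178 − (4/2 − 1)·F = 0, so F = 178 and E = 356.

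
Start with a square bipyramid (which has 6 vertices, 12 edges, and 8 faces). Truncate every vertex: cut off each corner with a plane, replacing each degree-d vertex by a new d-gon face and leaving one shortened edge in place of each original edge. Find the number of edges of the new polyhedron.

Truncation replaces each original edge-end by a new vertex, so V′ = 2E = 24.
Each original edge survives, and each old vertex of degree d contributes d new edges; summing degrees gives Σd = 2E, so E′ = E + 2E = 3E = 36.
Each original face survives and each original vertex becomes one new face: F′ = F + V = 14.

36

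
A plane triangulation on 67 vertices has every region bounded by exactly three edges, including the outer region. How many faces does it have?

130

In a plane triangulation 3F = 2E and V − E + F = 2, so F = 2V − 4 = 2·67 − 4 = 130.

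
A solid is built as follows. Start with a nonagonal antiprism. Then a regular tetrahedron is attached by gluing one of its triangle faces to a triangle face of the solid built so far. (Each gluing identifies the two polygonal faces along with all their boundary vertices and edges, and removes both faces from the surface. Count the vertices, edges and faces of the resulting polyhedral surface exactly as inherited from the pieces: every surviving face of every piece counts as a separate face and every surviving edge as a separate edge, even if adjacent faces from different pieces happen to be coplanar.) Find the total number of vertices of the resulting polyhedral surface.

A nonagonal antiprism: V=18, E=36, F=20.
Attach a regular tetrahedron (V=4, E=6, F=4) along a 3-gon: merge 3 vertices and 3 edges, delete both glued faces → V=19, E=39, F=22.
Check: V − E + F = 19 − 39 + 22 = 2.

19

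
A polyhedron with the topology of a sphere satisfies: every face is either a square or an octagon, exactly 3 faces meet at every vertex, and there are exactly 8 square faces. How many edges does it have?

24

Let x be the number of octagons; then F = 8 + x.
Edge–face incidences: 2E = 4·8 + 8·x = 32 + 8x.
Every vertex has degree 3, so 3V = 2E.
Euler: V − E + F = 2 ⇒ (2E)/3 − E + (8 + x) = 2.
Multiply by 6: 2·(2E) − 3·(2E) + 6·(8 + x) = 12, i.e. 48 + 6x − (32 + 8x) = 12.
Collecting terms: −2x + 16 = 12, so −2x = −4, so x = 2.
Then 2E = 32 + 8·2 = 48, so E = 24, V = 2E/3 = 16, F = 8 + 2 = 10.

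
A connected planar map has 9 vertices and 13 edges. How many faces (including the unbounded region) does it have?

6

Euler's formula for a connected plane graph: V − E + F = 2, so F = 2 − 9 + 13 = 6.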